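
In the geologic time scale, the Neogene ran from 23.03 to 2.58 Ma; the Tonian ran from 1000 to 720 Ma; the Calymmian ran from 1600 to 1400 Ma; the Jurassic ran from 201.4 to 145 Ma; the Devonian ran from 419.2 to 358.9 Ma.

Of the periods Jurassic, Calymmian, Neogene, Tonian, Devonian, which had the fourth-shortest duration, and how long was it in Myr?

Calymmian, 200 million years

Durations: Jurassic 56.4; Calymmian 200; Neogene 20.45; Tonian 280; Devonian 60.3 Myr.
Sorted shortest-first: Neogene (20.45), Jurassic (56.4), Devonian (60.3), Calymmian (200), Tonian (280).
The fourth shortest is Calymmian at 200 Myr.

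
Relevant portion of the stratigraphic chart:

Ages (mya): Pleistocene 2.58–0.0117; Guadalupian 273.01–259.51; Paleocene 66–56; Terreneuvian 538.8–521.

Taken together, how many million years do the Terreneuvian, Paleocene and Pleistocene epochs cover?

30.3683 million years

Duration is start − end for each: (538.8 − 521) + (66 − 56) + (2.58 − 0.0117).
That is 17.8 + 10 + 2.5683, which totals 30.3683 million years.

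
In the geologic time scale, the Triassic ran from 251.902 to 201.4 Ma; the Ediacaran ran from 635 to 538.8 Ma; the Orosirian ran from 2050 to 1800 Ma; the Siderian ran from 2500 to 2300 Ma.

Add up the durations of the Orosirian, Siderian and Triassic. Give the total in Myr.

500.502 million years

Duration is start − end for each: (2050 − 1800) + (2500 − 2300) + (251.902 − 201.4).
That is 250 + 200 + 50.502, which totals 500.502 million years.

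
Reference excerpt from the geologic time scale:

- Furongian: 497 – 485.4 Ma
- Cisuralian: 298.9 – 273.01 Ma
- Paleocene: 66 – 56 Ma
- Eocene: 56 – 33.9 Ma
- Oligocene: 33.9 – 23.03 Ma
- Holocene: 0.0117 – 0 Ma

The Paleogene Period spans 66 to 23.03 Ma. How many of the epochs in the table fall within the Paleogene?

Epochs inside 66–23.03 Ma: Paleocene, Eocene, Oligocene — 3 in total.

3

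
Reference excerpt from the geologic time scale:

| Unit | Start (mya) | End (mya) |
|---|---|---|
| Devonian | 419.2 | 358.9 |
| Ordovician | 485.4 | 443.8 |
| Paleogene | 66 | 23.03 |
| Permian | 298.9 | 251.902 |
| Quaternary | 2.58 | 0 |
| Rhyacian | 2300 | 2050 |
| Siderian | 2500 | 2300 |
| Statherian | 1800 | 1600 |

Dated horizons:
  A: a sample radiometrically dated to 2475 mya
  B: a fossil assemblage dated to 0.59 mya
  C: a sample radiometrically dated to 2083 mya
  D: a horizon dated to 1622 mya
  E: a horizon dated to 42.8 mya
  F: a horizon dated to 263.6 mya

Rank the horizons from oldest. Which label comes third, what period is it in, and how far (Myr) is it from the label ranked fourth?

Larger Ma means older, so oldest first: A 2475 > C 2083 > D 1622 > F 263.6 > E 42.8 > B 0.59.
Counting 3 along gives D (1622 Ma); the excerpt puts that inside the Statherian, 1800–1600 Ma.
Next in line is F (263.6 Ma), and 1622 − 263.6 = 1358.4 Myr.

D, in the Statherian; 1358.4 million years to F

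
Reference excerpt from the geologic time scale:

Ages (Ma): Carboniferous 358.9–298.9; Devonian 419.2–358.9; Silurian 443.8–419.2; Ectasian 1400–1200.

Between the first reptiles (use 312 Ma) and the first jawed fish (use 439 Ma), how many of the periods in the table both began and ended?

1

The older date is 439 Ma and the younger is 312 Ma.
Periods with start < 439 and end > 312 Ma: Devonian (419.2–358.9).
That is 1 complete period.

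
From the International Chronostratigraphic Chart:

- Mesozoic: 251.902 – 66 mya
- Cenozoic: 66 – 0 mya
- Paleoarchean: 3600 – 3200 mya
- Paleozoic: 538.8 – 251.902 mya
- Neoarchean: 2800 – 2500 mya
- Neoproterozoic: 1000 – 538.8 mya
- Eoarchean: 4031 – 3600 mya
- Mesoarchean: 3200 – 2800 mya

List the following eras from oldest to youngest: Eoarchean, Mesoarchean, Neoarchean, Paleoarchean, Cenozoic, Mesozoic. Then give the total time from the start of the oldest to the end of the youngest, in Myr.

From the excerpt: Eoarchean 4031–3600; Mesoarchean 3200–2800; Neoarchean 2800–2500; Paleoarchean 3600–3200; Cenozoic 66–0; Mesozoic 251.902–66 (Ma).
Larger Ma is earlier, so the oldest is Eoarchean and the youngest is Cenozoic; oldest to youngest: Eoarchean, Paleoarchean, Mesoarchean, Neoarchean, Mesozoic, Cenozoic.
Oldest start 4031 minus youngest end 0 gives 4031 Myr overall.

Eoarchean, Paleoarchean, Mesoarchean, Neoarchean, Mesozoic, Cenozoic; total span 4031 Myr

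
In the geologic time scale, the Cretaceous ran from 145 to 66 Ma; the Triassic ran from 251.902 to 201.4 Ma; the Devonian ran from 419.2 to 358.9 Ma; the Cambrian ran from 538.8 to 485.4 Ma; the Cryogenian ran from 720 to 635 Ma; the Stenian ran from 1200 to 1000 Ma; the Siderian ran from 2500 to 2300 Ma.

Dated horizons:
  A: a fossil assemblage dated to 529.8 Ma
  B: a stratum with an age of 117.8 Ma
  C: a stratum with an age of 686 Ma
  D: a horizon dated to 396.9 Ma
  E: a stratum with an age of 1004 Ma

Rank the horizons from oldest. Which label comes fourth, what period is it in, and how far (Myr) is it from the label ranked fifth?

Sorted oldest-first by Ma: E (1004), C (686), A (529.8), D (396.9), B (117.8).
The fourth oldest is D at 396.9 Ma, which lies in 419.2–358.9 Ma: the Devonian.
The fifth oldest is B at 117.8 Ma; separation = |396.9 − 117.8| = 279.1 Myr.

D, in the Devonian; 279.1 million years to B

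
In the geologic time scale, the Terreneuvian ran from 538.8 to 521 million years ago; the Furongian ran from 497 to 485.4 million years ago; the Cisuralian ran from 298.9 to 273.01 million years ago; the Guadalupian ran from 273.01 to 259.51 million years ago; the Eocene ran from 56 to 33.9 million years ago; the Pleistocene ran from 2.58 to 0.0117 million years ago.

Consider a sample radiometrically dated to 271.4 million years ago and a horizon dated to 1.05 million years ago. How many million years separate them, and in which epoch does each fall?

270.35 million years apart; the first in the Guadalupian, the second in the Pleistocene

Elapsed time: 271.4 − 1.05 = 270.35 Myr.
271.4 Ma lies within 273.01–259.51 Ma: Guadalupian.
1.05 Ma lies within 2.58–0.0117 Ma: Pleistocene.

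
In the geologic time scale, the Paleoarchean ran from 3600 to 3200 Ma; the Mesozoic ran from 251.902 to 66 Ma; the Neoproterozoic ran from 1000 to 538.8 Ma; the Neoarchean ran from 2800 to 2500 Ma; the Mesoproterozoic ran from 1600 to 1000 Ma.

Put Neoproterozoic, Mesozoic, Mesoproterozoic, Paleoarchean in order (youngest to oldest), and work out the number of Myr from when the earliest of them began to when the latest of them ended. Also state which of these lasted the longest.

Mesozoic → Neoproterozoic → Mesoproterozoic → Paleoarchean; total span 3534 Myr; longest is Mesoproterozoic

Start ages (Ma): Paleoarchean 3600, Mesoproterozoic 1600, Neoproterozoic 1000, Mesozoic 251.902.
Ordered youngest to oldest: Mesozoic, Neoproterozoic, Mesoproterozoic, Paleoarchean.
Span = 3600 − 66 = 3534 Myr.
Durations: Mesozoic 185.902, Mesoproterozoic 600, Neoproterozoic 461.2, Paleoarchean 400 → longest is Mesoproterozoic (600 Myr).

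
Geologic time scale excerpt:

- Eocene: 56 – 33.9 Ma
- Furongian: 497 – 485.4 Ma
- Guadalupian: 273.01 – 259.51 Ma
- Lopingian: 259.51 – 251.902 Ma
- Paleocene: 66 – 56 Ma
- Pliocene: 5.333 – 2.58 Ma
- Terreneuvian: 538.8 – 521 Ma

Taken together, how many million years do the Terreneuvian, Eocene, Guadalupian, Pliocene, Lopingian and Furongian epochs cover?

Duration is start − end for each: (538.8 − 521) + (56 − 33.9) + (273.01 − 259.51) + (5.333 − 2.58) + (259.51 − 251.902) + (497 − 485.4).
That is 17.8 + 22.1 + 13.5 + 2.753 + 7.608 + 11.6, which totals 75.361 million years.

75.361 million years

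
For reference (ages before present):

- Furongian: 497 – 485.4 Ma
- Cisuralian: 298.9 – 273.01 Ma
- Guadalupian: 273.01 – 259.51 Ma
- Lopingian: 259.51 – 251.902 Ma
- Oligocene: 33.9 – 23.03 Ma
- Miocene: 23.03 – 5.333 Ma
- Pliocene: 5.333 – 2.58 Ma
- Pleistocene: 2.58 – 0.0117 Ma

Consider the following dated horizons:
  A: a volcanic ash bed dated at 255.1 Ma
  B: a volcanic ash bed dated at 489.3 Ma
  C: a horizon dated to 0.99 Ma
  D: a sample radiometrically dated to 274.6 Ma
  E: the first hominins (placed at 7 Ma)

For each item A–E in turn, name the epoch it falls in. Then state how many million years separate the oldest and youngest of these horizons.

A: 255.1 Ma lies in 259.51–251.902 Ma, so Lopingian.
B: 489.3 Ma lies in 497–485.4 Ma, so Furongian.
C: 0.99 Ma lies in 2.58–0.0117 Ma, so Pleistocene.
D: 274.6 Ma lies in 298.9–273.01 Ma, so Cisuralian.
E: 7 Ma lies in 23.03–5.333 Ma, so Miocene.
Oldest = 489.3 Ma, youngest = 0.99 Ma → span 488.31 Myr.

A — Lopingian; B — Furongian; C — Pleistocene; D — Cisuralian; E — Miocene; span 488.31 million years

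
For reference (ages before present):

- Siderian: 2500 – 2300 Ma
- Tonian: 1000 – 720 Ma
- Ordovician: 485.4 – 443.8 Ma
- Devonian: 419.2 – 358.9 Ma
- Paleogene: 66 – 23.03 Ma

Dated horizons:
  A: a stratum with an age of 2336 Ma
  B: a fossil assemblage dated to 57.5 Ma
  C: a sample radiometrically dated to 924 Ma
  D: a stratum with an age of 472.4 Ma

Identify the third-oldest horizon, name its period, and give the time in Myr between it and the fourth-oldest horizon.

D, in the Ordovician; 414.9 million years to B

Larger Ma means older, so oldest first: A 2336 > C 924 > D 472.4 > B 57.5.
Counting 3 along gives D (472.4 Ma); the excerpt puts that inside the Ordovician, 485.4–443.8 Ma.
Next in line is B (57.5 Ma), and 472.4 − 57.5 = 414.9 Myr.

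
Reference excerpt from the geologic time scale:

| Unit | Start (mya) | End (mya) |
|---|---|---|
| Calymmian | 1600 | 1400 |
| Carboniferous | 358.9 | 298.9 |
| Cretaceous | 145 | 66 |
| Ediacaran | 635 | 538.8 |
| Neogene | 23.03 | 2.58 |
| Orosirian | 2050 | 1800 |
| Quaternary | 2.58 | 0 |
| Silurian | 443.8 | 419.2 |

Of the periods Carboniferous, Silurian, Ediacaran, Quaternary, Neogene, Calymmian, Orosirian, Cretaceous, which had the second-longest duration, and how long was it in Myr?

Start − end for each: Carboniferous 358.9 − 298.9 = 60; Silurian 443.8 − 419.2 = 24.6; Ediacaran 635 − 538.8 = 96.2; Quaternary 2.58 − 0 = 2.58; Neogene 23.03 − 2.58 = 20.45; Calymmian 1600 − 1400 = 200; Orosirian 2050 − 1800 = 250; Cretaceous 145 − 66 = 79.
Ranking these from longest: Orosirian > Calymmian > Ediacaran > Cretaceous > Carboniferous > Silurian > Neogene > Quaternary.
Position 2 in that ranking is Calymmian, which lasted 200 Myr.

Calymmian, 200 million years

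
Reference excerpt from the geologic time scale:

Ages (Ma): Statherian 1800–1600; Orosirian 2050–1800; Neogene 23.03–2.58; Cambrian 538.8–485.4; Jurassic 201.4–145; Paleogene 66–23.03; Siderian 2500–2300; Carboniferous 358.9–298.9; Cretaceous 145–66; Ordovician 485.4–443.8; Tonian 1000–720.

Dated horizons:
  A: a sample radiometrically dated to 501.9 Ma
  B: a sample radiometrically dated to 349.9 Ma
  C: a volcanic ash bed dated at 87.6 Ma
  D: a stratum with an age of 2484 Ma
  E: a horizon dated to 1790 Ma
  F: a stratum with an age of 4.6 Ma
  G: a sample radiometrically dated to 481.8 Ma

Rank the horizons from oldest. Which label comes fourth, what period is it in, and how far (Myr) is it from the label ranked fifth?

G, in the Ordovician; 131.9 million years to B

Larger Ma means older, so oldest first: D 2484 > E 1790 > A 501.9 > G 481.8 > B 349.9 > C 87.6 > F 4.6.
Counting 4 along gives G (481.8 Ma); the excerpt puts that inside the Ordovician, 485.4–443.8 Ma.
Next in line is B (349.9 Ma), and 481.8 − 349.9 = 131.9 Myr.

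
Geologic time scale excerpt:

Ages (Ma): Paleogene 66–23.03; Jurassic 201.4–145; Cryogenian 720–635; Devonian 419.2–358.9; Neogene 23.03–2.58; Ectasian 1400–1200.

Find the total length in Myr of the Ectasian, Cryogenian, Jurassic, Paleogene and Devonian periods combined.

Each duration: Ectasian = 200; Cryogenian = 85; Jurassic = 56.4; Paleogene = 42.97; Devonian = 60.3.
Sum: 200 + 85 + 56.4 + 42.97 + 60.3 = 444.67 Myr.

444.67 million years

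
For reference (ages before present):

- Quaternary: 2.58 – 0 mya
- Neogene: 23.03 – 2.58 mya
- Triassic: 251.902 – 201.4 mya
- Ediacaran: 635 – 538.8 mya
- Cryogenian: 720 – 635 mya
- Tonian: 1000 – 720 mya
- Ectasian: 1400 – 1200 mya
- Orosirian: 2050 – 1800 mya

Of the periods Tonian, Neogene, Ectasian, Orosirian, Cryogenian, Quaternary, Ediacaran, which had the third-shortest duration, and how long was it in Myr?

Start − end for each: Tonian 1000 − 720 = 280; Neogene 23.03 − 2.58 = 20.45; Ectasian 1400 − 1200 = 200; Orosirian 2050 − 1800 = 250; Cryogenian 720 − 635 = 85; Quaternary 2.58 − 0 = 2.58; Ediacaran 635 − 538.8 = 96.2.
Ranking these from shortest: Quaternary < Neogene < Cryogenian < Ediacaran < Ectasian < Orosirian < Tonian.
Position 3 in that ranking is Cryogenian, which lasted 85 Myr.

Cryogenian, 85 million years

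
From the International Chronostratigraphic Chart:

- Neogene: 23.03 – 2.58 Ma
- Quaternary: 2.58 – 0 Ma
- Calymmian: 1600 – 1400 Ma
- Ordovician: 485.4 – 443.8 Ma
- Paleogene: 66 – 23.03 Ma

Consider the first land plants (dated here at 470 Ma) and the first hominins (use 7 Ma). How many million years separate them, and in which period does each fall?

463 million years apart; the first in the Ordovician, the second in the Neogene

Elapsed time: 470 − 7 = 463 Myr.
470 Ma lies within 485.4–443.8 Ma: Ordovician.
7 Ma lies within 23.03–2.58 Ma: Neogene.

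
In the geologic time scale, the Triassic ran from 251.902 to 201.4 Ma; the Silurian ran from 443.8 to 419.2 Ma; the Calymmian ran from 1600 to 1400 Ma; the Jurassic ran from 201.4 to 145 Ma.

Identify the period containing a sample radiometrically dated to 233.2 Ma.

233.2 Ma lies between 251.902 and 201.4 Ma, so it falls in the Triassic.

Triassic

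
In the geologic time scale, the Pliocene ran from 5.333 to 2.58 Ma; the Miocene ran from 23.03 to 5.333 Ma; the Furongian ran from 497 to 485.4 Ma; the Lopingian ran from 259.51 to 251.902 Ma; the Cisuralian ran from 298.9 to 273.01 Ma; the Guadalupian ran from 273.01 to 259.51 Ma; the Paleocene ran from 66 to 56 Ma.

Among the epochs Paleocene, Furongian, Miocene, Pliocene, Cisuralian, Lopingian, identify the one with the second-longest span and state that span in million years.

Miocene, 17.697 million years

Start − end for each: Paleocene 66 − 56 = 10; Furongian 497 − 485.4 = 11.6; Miocene 23.03 − 5.333 = 17.697; Pliocene 5.333 − 2.58 = 2.753; Cisuralian 298.9 − 273.01 = 25.89; Lopingian 259.51 − 251.902 = 7.608.
Ranking these from longest: Cisuralian > Miocene > Furongian > Paleocene > Lopingian > Pliocene.
Position 2 in that ranking is Miocene, which lasted 17.697 Myr.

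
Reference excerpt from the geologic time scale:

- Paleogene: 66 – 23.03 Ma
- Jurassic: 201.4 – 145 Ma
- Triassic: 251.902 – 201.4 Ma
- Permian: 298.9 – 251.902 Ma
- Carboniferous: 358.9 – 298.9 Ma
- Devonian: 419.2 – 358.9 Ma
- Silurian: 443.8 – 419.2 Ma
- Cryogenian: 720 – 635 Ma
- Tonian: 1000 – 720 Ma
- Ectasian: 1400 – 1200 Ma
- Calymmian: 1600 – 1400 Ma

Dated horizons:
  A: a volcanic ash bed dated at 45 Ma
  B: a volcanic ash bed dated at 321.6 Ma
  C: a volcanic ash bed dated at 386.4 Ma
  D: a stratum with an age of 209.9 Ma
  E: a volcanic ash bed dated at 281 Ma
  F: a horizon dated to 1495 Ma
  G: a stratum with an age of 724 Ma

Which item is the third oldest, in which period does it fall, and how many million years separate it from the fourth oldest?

C, in the Devonian; 64.8 million years to B

Larger Ma means older, so oldest first: F 1495 > G 724 > C 386.4 > B 321.6 > E 281 > D 209.9 > A 45.
Counting 3 along gives C (386.4 Ma); the excerpt puts that inside the Devonian, 419.2–358.9 Ma.
Next in line is B (321.6 Ma), and 386.4 − 321.6 = 64.8 Myr.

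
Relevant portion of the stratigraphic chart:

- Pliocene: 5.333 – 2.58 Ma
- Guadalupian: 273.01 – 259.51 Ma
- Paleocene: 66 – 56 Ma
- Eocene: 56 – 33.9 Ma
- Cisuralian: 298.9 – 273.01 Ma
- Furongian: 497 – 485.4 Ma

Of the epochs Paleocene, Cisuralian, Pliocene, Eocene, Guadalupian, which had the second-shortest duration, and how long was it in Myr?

Durations: Paleocene 10; Cisuralian 25.89; Pliocene 2.753; Eocene 22.1; Guadalupian 13.5 Myr.
Sorted shortest-first: Pliocene (2.753), Paleocene (10), Guadalupian (13.5), Eocene (22.1), Cisuralian (25.89).
The second shortest is Paleocene at 10 Myr.

Paleocene, 10 million years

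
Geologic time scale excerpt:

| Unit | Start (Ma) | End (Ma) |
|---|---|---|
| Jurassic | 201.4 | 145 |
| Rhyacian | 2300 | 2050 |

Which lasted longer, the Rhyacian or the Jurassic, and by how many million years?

Rhyacian: 2300 − 2050 = 250 Myr.
Jurassic: 201.4 − 145 = 56.4 Myr.
Difference: 250 − 56.4 = 193.6 Myr, so the Rhyacian was longer.

Rhyacian, by 193.6 million years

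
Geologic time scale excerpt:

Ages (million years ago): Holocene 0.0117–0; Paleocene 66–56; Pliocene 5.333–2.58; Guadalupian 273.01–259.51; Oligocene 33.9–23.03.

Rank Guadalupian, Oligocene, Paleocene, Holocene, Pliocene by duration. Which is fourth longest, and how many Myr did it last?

Pliocene, 2.753 million years

Start − end for each: Guadalupian 273.01 − 259.51 = 13.5; Oligocene 33.9 − 23.03 = 10.87; Paleocene 66 − 56 = 10; Holocene 0.0117 − 0 = 0.0117; Pliocene 5.333 − 2.58 = 2.753.
Ranking these from longest: Guadalupian > Oligocene > Paleocene > Pliocene > Holocene.
Position 4 in that ranking is Pliocene, which lasted 2.753 Myr.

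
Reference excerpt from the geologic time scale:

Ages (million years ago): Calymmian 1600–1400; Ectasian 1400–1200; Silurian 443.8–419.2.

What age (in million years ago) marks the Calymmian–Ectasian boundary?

The Calymmian ends and the Ectasian begins at 1400 million years ago.

1400 million years ago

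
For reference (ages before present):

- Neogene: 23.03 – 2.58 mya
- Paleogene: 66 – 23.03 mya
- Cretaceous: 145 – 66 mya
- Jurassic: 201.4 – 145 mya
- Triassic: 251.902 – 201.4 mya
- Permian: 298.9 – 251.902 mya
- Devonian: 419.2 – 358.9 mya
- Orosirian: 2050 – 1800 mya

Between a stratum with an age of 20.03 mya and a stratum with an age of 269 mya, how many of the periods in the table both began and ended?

269 Ma sits inside the Permian (298.9–251.902) and 20.03 Ma inside the Neogene (23.03–2.58); neither of those is wholly between the two dates.
The listed periods lying completely between them are Triassic, Jurassic, Cretaceous, Paleogene — 4 in all.

4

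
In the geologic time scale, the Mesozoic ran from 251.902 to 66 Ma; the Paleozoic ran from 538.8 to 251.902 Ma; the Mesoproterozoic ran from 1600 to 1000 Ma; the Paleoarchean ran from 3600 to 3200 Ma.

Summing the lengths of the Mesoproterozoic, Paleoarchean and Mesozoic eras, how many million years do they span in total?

1185.902 million years

Each duration: Mesoproterozoic = 600; Paleoarchean = 400; Mesozoic = 185.902.
Sum: 600 + 400 + 185.902 = 1185.902 Myr.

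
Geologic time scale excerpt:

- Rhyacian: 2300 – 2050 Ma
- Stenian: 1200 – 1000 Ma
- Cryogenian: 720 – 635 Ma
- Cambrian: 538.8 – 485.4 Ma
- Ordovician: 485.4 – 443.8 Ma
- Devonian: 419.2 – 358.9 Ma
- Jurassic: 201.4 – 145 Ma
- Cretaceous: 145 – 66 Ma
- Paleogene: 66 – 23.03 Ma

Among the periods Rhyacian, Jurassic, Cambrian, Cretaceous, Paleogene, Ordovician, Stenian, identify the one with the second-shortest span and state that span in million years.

Paleogene, 42.97 million years

Start − end for each: Rhyacian 2300 − 2050 = 250; Jurassic 201.4 − 145 = 56.4; Cambrian 538.8 − 485.4 = 53.4; Cretaceous 145 − 66 = 79; Paleogene 66 − 23.03 = 42.97; Ordovician 485.4 − 443.8 = 41.6; Stenian 1200 − 1000 = 200.
Ranking these from shortest: Ordovician < Paleogene < Cambrian < Jurassic < Cretaceous < Stenian < Rhyacian.
Position 2 in that ranking is Paleogene, which lasted 42.97 Myr.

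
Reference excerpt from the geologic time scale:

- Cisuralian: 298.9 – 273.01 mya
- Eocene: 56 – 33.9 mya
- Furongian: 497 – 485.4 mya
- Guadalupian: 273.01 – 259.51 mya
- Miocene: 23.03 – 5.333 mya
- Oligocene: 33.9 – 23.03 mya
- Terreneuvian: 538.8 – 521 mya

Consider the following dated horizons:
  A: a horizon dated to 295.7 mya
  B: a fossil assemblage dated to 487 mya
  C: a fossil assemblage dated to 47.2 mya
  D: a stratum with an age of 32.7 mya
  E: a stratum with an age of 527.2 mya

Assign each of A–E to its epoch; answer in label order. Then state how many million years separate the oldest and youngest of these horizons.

A: 295.7 Ma lies in 298.9–273.01 Ma, so Cisuralian.
B: 487 Ma lies in 497–485.4 Ma, so Furongian.
C: 47.2 Ma lies in 56–33.9 Ma, so Eocene.
D: 32.7 Ma lies in 33.9–23.03 Ma, so Oligocene.
E: 527.2 Ma lies in 538.8–521 Ma, so Terreneuvian.
Oldest = 527.2 Ma, youngest = 32.7 Ma → span 494.5 Myr.

A — Cisuralian; B — Furongian; C — Eocene; D — Oligocene; E — Terreneuvian; span 494.5 million years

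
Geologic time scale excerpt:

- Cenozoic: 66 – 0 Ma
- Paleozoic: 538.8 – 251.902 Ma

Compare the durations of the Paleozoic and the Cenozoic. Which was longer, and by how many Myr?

Paleozoic, by 220.898 million years

Paleozoic: 538.8 − 251.902 = 286.898 Myr.
Cenozoic: 66 − 0 = 66 Myr.
Difference: 286.898 − 66 = 220.898 Myr, so the Paleozoic was longer.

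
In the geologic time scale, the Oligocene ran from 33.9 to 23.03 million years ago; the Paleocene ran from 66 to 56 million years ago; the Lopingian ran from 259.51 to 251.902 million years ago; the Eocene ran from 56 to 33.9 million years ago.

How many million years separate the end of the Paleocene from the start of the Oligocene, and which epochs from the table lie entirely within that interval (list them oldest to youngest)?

End of Paleocene = 56 Ma; start of Oligocene = 33.9 Ma.
Gap = 56 − 33.9 = 22.1 Myr.
Epochs wholly inside 56–33.9 Ma: Eocene (56–33.9).

22.1 million years; Eocene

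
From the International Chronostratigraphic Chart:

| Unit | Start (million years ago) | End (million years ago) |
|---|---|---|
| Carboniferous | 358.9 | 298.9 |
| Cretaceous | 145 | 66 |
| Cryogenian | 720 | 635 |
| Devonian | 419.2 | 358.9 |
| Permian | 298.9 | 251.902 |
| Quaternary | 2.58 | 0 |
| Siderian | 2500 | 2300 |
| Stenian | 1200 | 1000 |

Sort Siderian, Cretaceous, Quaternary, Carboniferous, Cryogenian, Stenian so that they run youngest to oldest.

Read off each span (Ma): Siderian 2500–2300; Cretaceous 145–66; Quaternary 2.58–0; Carboniferous 358.9–298.9; Cryogenian 720–635; Stenian 1200–1000.
Larger Ma is older, so oldest→youngest is Siderian, Stenian, Cryogenian, Carboniferous, Cretaceous, Quaternary; reverse it for youngest→oldest.

Quaternary, then Cretaceous, then Carboniferous, then Cryogenian, then Stenian, then Siderian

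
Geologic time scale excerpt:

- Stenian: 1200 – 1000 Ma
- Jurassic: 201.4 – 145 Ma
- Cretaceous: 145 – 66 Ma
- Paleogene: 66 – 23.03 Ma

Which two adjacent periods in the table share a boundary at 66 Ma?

Cretaceous and Paleogene

The Cretaceous ends at 66 Ma and the Paleogene begins at 66 Ma, so they share that boundary.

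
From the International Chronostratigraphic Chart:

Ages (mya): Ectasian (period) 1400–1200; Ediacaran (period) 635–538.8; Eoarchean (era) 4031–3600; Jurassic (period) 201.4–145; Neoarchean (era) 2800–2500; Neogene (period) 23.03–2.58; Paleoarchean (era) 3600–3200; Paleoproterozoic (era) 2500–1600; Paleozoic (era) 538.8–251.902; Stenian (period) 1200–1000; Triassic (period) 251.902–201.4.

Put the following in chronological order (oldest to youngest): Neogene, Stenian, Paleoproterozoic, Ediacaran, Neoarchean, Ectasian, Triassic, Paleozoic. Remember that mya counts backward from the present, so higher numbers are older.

Read off each span (Ma): Neogene 23.03–2.58; Stenian 1200–1000; Paleoproterozoic 2500–1600; Ediacaran 635–538.8; Neoarchean 2800–2500; Ectasian 1400–1200; Triassic 251.902–201.4; Paleozoic 538.8–251.902.
Larger Ma is older, so oldest→youngest is Neoarchean, Paleoproterozoic, Ectasian, Stenian, Ediacaran, Paleozoic, Triassic, Neogene.

Neoarchean → Paleoproterozoic → Ectasian → Stenian → Ediacaran → Paleozoic → Triassic → Neogene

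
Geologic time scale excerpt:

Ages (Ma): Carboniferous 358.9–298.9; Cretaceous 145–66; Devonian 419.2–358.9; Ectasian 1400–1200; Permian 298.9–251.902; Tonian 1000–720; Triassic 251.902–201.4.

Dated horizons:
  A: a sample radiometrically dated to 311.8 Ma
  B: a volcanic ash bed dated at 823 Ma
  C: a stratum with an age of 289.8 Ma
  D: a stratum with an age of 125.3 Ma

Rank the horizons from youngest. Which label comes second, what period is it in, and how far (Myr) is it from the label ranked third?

Sorted youngest-first by Ma: D (125.3), C (289.8), A (311.8), B (823).
The second youngest is C at 289.8 Ma, which lies in 298.9–251.902 Ma: the Permian.
The third youngest is A at 311.8 Ma; separation = |289.8 − 311.8| = 22 Myr.

C, in the Permian; 22 million years to A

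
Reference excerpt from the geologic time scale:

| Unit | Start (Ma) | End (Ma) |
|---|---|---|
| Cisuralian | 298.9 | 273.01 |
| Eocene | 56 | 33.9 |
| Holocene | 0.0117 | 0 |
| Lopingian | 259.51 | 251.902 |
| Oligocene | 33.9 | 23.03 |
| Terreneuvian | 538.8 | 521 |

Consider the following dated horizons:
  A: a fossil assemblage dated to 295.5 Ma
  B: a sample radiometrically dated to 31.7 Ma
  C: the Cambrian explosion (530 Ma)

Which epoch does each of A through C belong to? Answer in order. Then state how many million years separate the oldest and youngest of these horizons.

A — Cisuralian; B — Oligocene; C — Terreneuvian; span 498.3 million years

A: 295.5 Ma lies in 298.9–273.01 Ma, so Cisuralian.
B: 31.7 Ma lies in 33.9–23.03 Ma, so Oligocene.
C: 530 Ma lies in 538.8–521 Ma, so Terreneuvian.
Oldest = 530 Ma, youngest = 31.7 Ma → span 498.3 Myr.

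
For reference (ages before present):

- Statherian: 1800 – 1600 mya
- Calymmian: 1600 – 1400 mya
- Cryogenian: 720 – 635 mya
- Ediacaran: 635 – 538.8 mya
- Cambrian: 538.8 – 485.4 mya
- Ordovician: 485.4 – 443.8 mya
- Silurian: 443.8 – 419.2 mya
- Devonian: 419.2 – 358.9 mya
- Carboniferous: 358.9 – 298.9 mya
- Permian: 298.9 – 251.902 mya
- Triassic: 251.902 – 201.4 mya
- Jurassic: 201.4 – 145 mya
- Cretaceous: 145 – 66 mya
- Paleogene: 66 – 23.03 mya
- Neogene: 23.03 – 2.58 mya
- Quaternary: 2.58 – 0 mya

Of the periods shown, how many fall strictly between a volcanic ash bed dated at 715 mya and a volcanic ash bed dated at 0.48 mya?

The older date is 715 Ma and the younger is 0.48 Ma.
Periods with start < 715 and end > 0.48 Ma: Ediacaran (635–538.8), Cambrian (538.8–485.4), Ordovician (485.4–443.8), Silurian (443.8–419.2), Devonian (419.2–358.9), Carboniferous (358.9–298.9), Permian (298.9–251.902), Triassic (251.902–201.4), Jurassic (201.4–145), Cretaceous (145–66), Paleogene (66–23.03), Neogene (23.03–2.58).
That is 12 complete periods.

12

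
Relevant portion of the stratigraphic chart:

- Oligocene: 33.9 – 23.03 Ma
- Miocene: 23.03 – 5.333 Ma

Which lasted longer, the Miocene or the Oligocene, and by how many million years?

Miocene, by 6.827 million years

Miocene: 23.03 − 5.333 = 17.697 Myr.
Oligocene: 33.9 − 23.03 = 10.87 Myr.
Difference: 17.697 − 10.87 = 6.827 Myr, so the Miocene was longer.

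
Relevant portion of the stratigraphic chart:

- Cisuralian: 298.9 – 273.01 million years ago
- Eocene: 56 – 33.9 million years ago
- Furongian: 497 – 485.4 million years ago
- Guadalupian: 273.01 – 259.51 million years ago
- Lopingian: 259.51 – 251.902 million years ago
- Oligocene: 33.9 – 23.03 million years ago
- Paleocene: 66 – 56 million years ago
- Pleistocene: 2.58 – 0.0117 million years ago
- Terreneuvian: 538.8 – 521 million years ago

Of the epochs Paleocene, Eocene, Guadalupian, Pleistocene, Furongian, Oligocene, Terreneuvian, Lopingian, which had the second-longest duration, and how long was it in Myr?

Start − end for each: Paleocene 66 − 56 = 10; Eocene 56 − 33.9 = 22.1; Guadalupian 273.01 − 259.51 = 13.5; Pleistocene 2.58 − 0.0117 = 2.5683; Furongian 497 − 485.4 = 11.6; Oligocene 33.9 − 23.03 = 10.87; Terreneuvian 538.8 − 521 = 17.8; Lopingian 259.51 − 251.902 = 7.608.
Ranking these from longest: Eocene > Terreneuvian > Guadalupian > Furongian > Oligocene > Paleocene > Lopingian > Pleistocene.
Position 2 in that ranking is Terreneuvian, which lasted 17.8 Myr.

Terreneuvian, 17.8 million years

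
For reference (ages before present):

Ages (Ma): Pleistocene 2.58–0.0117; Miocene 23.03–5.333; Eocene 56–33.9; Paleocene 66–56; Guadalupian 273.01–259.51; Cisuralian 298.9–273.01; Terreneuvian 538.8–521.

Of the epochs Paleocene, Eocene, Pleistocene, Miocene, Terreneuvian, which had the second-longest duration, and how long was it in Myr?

Terreneuvian, 17.8 million years

Durations: Paleocene 10; Eocene 22.1; Pleistocene 2.5683; Miocene 17.697; Terreneuvian 17.8 Myr.
Sorted longest-first: Eocene (22.1), Terreneuvian (17.8), Miocene (17.697), Paleocene (10), Pleistocene (2.5683).
The second longest is Terreneuvian at 17.8 Myr.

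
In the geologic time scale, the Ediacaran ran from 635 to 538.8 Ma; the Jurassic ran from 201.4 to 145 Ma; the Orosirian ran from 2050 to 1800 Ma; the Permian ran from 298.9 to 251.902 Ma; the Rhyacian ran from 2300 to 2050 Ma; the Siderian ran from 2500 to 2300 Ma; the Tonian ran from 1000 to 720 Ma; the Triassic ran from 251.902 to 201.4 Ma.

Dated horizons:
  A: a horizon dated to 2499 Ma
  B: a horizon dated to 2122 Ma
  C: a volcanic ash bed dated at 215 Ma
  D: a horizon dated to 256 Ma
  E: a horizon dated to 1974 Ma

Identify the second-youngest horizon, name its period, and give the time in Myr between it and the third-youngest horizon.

D, in the Permian; 1718 million years to E

Smaller Ma means younger, so youngest first: C 215 < D 256 < E 1974 < B 2122 < A 2499.
Counting 2 along gives D (256 Ma); the excerpt puts that inside the Permian, 298.9–251.902 Ma.
Next in line is E (1974 Ma), and 1974 − 256 = 1718 Myr.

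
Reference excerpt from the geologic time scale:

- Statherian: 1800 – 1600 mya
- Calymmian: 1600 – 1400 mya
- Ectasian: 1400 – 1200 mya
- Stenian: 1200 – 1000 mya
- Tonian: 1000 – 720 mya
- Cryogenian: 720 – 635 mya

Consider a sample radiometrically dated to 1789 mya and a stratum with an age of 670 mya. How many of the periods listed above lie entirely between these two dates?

1789 Ma sits inside the Statherian (1800–1600) and 670 Ma inside the Cryogenian (720–635); neither of those is wholly between the two dates.
The listed periods lying completely between them are Calymmian, Ectasian, Stenian, Tonian — 4 in all.

4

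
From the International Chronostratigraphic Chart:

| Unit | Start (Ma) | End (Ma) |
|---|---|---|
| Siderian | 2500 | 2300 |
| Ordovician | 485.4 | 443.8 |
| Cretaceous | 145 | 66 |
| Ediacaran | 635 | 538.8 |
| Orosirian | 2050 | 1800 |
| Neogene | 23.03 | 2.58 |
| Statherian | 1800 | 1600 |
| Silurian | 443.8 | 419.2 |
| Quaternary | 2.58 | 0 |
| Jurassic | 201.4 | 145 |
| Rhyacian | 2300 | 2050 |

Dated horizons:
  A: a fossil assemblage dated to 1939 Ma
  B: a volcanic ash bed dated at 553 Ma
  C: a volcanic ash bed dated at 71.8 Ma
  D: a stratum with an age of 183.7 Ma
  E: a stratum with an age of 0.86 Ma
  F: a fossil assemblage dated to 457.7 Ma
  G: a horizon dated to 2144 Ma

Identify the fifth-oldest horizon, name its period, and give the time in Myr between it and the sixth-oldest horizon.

D, in the Jurassic; 111.9 million years to C

Sorted oldest-first by Ma: G (2144), A (1939), B (553), F (457.7), D (183.7), C (71.8), E (0.86).
The fifth oldest is D at 183.7 Ma, which lies in 201.4–145 Ma: the Jurassic.
The sixth oldest is C at 71.8 Ma; separation = |183.7 − 71.8| = 111.9 Myr.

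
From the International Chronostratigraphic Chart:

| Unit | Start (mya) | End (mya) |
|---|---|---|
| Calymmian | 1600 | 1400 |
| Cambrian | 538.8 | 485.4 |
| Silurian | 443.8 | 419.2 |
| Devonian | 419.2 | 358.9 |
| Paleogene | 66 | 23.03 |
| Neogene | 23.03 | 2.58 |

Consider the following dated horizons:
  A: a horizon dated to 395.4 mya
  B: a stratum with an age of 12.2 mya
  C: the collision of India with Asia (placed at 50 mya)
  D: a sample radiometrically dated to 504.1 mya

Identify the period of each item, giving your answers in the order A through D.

Match each age against the start–end ranges in the excerpt: A = 395.4 Ma → Devonian (419.2–358.9); B = 12.2 Ma → Neogene (23.03–2.58); C = 50 Ma → Paleogene (66–23.03); D = 504.1 Ma → Cambrian (538.8–485.4).

A — Devonian; B — Neogene; C — Paleogene; D — Cambrian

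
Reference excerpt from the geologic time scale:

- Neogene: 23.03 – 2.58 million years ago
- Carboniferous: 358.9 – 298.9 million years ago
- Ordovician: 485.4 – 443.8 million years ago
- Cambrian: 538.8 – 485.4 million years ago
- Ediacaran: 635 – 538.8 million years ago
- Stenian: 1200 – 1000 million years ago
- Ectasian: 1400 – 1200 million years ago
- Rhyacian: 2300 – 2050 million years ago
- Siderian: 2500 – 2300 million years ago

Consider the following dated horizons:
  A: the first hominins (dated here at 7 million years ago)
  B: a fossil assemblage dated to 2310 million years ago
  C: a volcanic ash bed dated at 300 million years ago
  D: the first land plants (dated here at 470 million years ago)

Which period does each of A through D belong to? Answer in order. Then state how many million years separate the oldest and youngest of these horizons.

A — Neogene; B — Siderian; C — Carboniferous; D — Ordovician; span 2303 million years

Match each age against the start–end ranges in the excerpt: A = 7 Ma → Neogene (23.03–2.58); B = 2310 Ma → Siderian (2500–2300); C = 300 Ma → Carboniferous (358.9–298.9); D = 470 Ma → Ordovician (485.4–443.8).
The largest age is 2310 Ma and the smallest is 7 Ma; their difference is 2303 Myr.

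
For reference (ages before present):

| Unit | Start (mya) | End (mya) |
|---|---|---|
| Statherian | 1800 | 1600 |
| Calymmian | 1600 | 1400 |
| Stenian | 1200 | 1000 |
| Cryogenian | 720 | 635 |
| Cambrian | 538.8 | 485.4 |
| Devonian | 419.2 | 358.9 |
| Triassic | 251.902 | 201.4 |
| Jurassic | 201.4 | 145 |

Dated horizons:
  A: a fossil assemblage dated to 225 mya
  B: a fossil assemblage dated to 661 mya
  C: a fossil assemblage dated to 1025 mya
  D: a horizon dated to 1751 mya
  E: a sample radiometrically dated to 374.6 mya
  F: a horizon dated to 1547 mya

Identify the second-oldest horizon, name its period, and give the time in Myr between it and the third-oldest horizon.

Sorted oldest-first by Ma: D (1751), F (1547), C (1025), B (661), E (374.6), A (225).
The second oldest is F at 1547 Ma, which lies in 1600–1400 Ma: the Calymmian.
The third oldest is C at 1025 Ma; separation = |1547 − 1025| = 522 Myr.

F, in the Calymmian; 522 million years to C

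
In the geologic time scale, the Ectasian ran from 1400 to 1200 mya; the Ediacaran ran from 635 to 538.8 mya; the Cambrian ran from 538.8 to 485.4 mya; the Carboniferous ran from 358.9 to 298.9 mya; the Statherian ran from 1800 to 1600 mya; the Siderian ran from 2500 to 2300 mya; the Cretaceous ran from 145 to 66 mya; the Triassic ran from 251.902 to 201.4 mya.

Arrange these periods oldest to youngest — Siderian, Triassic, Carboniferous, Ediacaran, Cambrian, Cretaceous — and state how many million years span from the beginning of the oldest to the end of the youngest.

Start ages (Ma): Siderian 2500, Ediacaran 635, Cambrian 538.8, Carboniferous 358.9, Triassic 251.902, Cretaceous 145.
Ordered oldest to youngest: Siderian, Ediacaran, Cambrian, Carboniferous, Triassic, Cretaceous.
Span = 2500 − 66 = 2434 Myr.

Siderian → Ediacaran → Cambrian → Carboniferous → Triassic → Cretaceous; total span 2434 Myr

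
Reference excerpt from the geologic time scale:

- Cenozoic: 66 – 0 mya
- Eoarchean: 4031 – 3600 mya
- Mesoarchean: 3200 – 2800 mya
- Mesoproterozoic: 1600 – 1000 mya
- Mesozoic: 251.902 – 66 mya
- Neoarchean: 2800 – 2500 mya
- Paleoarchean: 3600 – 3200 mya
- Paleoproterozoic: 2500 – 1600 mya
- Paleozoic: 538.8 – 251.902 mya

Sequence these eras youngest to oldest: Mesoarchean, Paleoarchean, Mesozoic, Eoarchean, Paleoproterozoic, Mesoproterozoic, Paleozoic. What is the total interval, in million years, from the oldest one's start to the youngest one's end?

Mesozoic → Paleozoic → Mesoproterozoic → Paleoproterozoic → Mesoarchean → Paleoarchean → Eoarchean; total span 3965 Myr

From the excerpt: Mesoarchean 3200–2800; Paleoarchean 3600–3200; Mesozoic 251.902–66; Eoarchean 4031–3600; Paleoproterozoic 2500–1600; Mesoproterozoic 1600–1000; Paleozoic 538.8–251.902 (Ma).
Larger Ma is earlier, so the oldest is Eoarchean and the youngest is Mesozoic; youngest to oldest: Mesozoic, Paleozoic, Mesoproterozoic, Paleoproterozoic, Mesoarchean, Paleoarchean, Eoarchean.
Oldest start 4031 minus youngest end 66 gives 3965 Myr overall.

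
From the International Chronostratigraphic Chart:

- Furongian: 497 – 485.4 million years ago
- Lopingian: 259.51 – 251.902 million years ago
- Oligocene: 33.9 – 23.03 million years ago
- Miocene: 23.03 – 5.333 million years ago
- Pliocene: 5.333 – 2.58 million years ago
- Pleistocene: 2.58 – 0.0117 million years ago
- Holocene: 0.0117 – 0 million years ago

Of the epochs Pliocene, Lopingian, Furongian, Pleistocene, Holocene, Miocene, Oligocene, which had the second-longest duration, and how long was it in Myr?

Durations: Pliocene 2.753; Lopingian 7.608; Furongian 11.6; Pleistocene 2.5683; Holocene 0.0117; Miocene 17.697; Oligocene 10.87 Myr.
Sorted longest-first: Miocene (17.697), Furongian (11.6), Oligocene (10.87), Lopingian (7.608), Pliocene (2.753), Pleistocene (2.5683), Holocene (0.0117).
The second longest is Furongian at 11.6 Myr.

Furongian, 11.6 million years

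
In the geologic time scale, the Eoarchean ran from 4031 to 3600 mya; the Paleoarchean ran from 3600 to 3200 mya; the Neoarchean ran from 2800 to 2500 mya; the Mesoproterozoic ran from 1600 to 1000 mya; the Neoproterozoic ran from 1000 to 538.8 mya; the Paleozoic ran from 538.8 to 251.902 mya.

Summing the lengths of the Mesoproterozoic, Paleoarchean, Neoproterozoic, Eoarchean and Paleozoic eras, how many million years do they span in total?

2179.098 million years

Duration is start − end for each: (1600 − 1000) + (3600 − 3200) + (1000 − 538.8) + (4031 − 3600) + (538.8 − 251.902).
That is 600 + 400 + 461.2 + 431 + 286.898, which totals 2179.098 million years.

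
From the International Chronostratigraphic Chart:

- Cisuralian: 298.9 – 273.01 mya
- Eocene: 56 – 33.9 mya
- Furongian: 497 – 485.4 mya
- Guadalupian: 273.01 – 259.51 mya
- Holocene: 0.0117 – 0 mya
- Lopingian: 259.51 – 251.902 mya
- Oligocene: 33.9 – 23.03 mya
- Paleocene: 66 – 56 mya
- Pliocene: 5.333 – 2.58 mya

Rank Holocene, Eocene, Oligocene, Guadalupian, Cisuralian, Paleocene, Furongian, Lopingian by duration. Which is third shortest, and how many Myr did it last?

Durations: Holocene 0.0117; Eocene 22.1; Oligocene 10.87; Guadalupian 13.5; Cisuralian 25.89; Paleocene 10; Furongian 11.6; Lopingian 7.608 Myr.
Sorted shortest-first: Holocene (0.0117), Lopingian (7.608), Paleocene (10), Oligocene (10.87), Furongian (11.6), Guadalupian (13.5), Eocene (22.1), Cisuralian (25.89).
The third shortest is Paleocene at 10 Myr.

Paleocene, 10 million years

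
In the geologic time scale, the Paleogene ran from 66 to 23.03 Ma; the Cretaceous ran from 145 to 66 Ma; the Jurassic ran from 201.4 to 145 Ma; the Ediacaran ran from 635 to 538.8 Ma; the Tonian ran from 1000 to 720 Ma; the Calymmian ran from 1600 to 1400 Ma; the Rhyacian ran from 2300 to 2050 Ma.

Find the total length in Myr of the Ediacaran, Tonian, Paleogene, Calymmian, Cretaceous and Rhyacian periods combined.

948.17 million years

Duration is start − end for each: (635 − 538.8) + (1000 − 720) + (66 − 23.03) + (1600 − 1400) + (145 − 66) + (2300 − 2050).
That is 96.2 + 280 + 42.97 + 200 + 79 + 250, which totals 948.17 million years.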